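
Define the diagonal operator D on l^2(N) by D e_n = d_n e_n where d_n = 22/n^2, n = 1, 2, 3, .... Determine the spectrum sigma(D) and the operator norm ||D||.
sigma(D) = {22/n^2 : n ≥ 1} ∪ {0}; ||D|| = 22

A bounded diagonal operator on l^2 with diagonal entries d_n has spectrum equal to the closure of {d_n : n ≥ 1}: every d_n is an eigenvalue (with eigenvector e_n), so {d_n} ⊂ sigma(D); the spectrum is closed, so its closure is too; and for lambda not in the closure, (D - lambda I) has bounded inverse (the diagonal entries 1/(d_n - lambda) are bounded). For our sequence d_n = 22/n^2, n = 1, 2, 3, ...:
  - {d_n} = {22/n^2 : n ≥ 1}; the only limit point is 0
  - closure = {22/n^2 : n ≥ 1} ∪ {0}
For the norm: a diagonal operator has ||D|| = sup_n |d_n|. Here d_n = 22/n^2 is positive and decreasing, so sup_n |d_n| = d_1 = 22. So ||D|| = 22.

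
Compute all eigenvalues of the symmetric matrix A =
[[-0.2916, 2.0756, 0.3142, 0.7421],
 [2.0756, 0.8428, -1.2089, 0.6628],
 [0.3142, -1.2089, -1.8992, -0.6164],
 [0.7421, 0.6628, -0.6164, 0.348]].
sigma(A) ≈ {-3, -1, 0, 3}

A is real symmetric, so its spectrum consists of real eigenvalues. Expanding the characteristic polynomial of the displayed matrix gives
  det(λ I - A) = p(λ) = λ^4 + (1)λ^3 + (-9)λ^2 + (-9)λ + (0).
Solving p(λ) = 0 yields eigenvalues ≈ -3, -1, 0, 3. (A is shown rounded to 4 decimals, so these recover the underlying integer eigenvalues to within that precision.)
Verification: the trace of A = -1 equals the sum of eigenvalues -1, and det(A) ≈ -0.0001 matches the eigenvalue product 0.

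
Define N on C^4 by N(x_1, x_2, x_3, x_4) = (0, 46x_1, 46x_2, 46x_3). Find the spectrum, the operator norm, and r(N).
sigma(N) = {0}; ||N|| = 46; r(N) = 0. (N is nilpotent with N^4 = 0.)

On C^4, N is a strictly lower-triangular matrix with 46 on the subdiagonal and zeros elsewhere, so its characteristic polynomial is lambda^4 and every eigenvalue is 0: sigma(N) = {0}. For the operator norm, N e_i = 46e_{i+1} for i = 1, ..., 3 and N e_4 = 0, so the singular values of N are 46 (with multiplicity 3) and 0; hence ||N|| = 46. The spectral radius r(N) = max|lambda| = 0. Note ||N|| > r(N) — characteristic of non-normal nilpotent operators. Indeed N^4 = 0.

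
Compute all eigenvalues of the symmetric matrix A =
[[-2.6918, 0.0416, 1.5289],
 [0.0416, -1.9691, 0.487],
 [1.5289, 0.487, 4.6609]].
sigma(A) ≈ {-3, -2, 5}

A is real symmetric, so its spectrum consists of real eigenvalues. Expanding the characteristic polynomial of the displayed matrix gives
  det(λ I - A) = p(λ) = λ^3 + (0)λ^2 + (-19)λ + (-30).
Solving p(λ) = 0 yields eigenvalues ≈ -3, -2, 5. (A is shown rounded to 4 decimals, so these recover the underlying integer eigenvalues to within that precision.)
Verification: the trace of A = 0 equals the sum of eigenvalues 0, and det(A) ≈ 29.9999 matches the eigenvalue product 30.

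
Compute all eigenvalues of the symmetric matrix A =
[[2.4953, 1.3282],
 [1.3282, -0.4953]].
sigma(A) ≈ {-1, 3}

A is real symmetric, so its spectrum consists of real eigenvalues. Expanding the characteristic polynomial of the displayed matrix gives
  det(λ I - A) = p(λ) = λ^2 + (-2)λ + (-3).
Solving p(λ) = 0 yields eigenvalues ≈ -1, 3. (A is shown rounded to 4 decimals, so these recover the underlying integer eigenvalues to within that precision.)
Verification: the trace of A = 2 equals the sum of eigenvalues 2, and det(A) ≈ -3.0000 matches the eigenvalue product -3.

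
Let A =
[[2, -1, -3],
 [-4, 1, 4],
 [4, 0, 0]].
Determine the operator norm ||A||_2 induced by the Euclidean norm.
||A||_2 ≈ 7.3978 (= sqrt(largest eigenvalue of A^T A))

||A||_2 = sigma_max(A) = sqrt(lambda_max(A^T A)). Form the symmetric matrix M = A^T A =
[[36, -6, -22],
 [-6, 2, 7],
 [-22, 7, 25]].
Its characteristic polynomial (trace, sum of principal 2x2 minors, determinant of M give the coefficients) is
  p(λ) = det(λ I - M) = λ^3 - 63λ^2 + 453λ - 16.
No integer candidate from the rational root theorem (±divisors of 16) is a root, so the roots are irrational. The cubic discriminant is Δ = 434845125 > 0, so there are three distinct real roots. p(0) = -16 and p(1) = 375 have opposite signs, so a root lies in (0, 1); Newton's method refines it to λ ≈ 0.0355. p(8) = 88 and p(9) = -313 have opposite signs, so a root lies in (8, 9); Newton's method refines it to λ ≈ 8.2365. p(54) = -1798 and p(55) = 699 have opposite signs, so a root lies in (54, 55); Newton's method refines it to λ ≈ 54.7281. Check (Vieta): the three roots sum to 63, matching tr M = 63.
So the eigenvalues of A^T A are ≈ 0.0355, 8.2365, 54.7281 (all ≥ 0, as they must be for A^T A). The largest is λ_max ≈ 54.7281, hence ||A||_2 = sqrt(λ_max) ≈ 7.3978.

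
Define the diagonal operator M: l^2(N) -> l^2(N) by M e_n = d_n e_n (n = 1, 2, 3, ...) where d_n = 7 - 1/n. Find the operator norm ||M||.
||M|| = 7

For a diagonal operator on l^2 with entries d_n, ||M|| = sup_n |d_n|. Here d_1 = 6, d_2 = 13/2, ..., and d_n = 7 - 1/n increases monotonically toward 7. All terms lie in [6, 7), so |d_n| = d_n and the supremum is the limit 7, which is not attained by any individual d_n. Hence ||M|| = 7.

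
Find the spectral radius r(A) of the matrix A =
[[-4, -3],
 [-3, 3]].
r(A) = (1 + sqrt(85))/2 ≈ 5.1098

The eigenvalues of A are the roots of its characteristic polynomial. With M = A (coefficients from the trace and determinant):
  p(λ) = det(λ I - M) = λ^2 + λ - 21.
For λ^2 + λ - 21 the discriminant is 85. It is nonnegative but not a perfect square, so the roots are real and irrational: λ = (-1 ± sqrt(85))/2 ≈ 4.1098, -5.1098.
Thus the eigenvalues (to 4 decimals) are 4.1098 (modulus 4.1098); -5.1098 (modulus 5.1098). The spectral radius is the largest modulus: r(A) = (1 + sqrt(85))/2 ≈ 5.1098. (Cross-check: r(A) ≤ ||A||_2 ≈ 5.1098; equality holds whenever A is normal, though it can also hold for some non-normal A.)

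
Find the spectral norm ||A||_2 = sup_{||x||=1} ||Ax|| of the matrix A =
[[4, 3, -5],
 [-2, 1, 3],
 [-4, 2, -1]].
||A||_2 ≈ 7.7665 (= sqrt(largest eigenvalue of A^T A))

||A||_2 = sigma_max(A) = sqrt(lambda_max(A^T A)). Form the symmetric matrix M = A^T A =
[[36, 2, -22],
 [2, 14, -14],
 [-22, -14, 35]].
Its characteristic polynomial (trace, sum of principal 2x2 minors, determinant of M give the coefficients) is
  p(λ) = det(λ I - M) = λ^3 - 85λ^2 + 1570λ - 4900.
No integer candidate from the rational root theorem (±divisors of 4900) is a root, so the roots are irrational. The cubic discriminant is Δ = 1414500500 > 0, so there are three distinct real roots. p(3) = -928 and p(4) = 84 have opposite signs, so a root lies in (3, 4); Newton's method refines it to λ ≈ 3.9111. p(20) = 500 and p(21) = -154 have opposite signs, so a root lies in (20, 21); Newton's method refines it to λ ≈ 20.7708. p(60) = -700 and p(61) = 1566 have opposite signs, so a root lies in (60, 61); Newton's method refines it to λ ≈ 60.3181. Check (Vieta): the three roots sum to 85, matching tr M = 85.
So the eigenvalues of A^T A are ≈ 3.9111, 20.7708, 60.3181 (all ≥ 0, as they must be for A^T A). The largest is λ_max ≈ 60.3181, hence ||A||_2 = sqrt(λ_max) ≈ 7.7665.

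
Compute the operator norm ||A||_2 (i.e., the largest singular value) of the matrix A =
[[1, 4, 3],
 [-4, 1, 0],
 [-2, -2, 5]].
||A||_2 ≈ 6.0874 (= sqrt(largest eigenvalue of A^T A))

||A||_2 = sigma_max(A) = sqrt(lambda_max(A^T A)). Form the symmetric matrix M = A^T A =
[[21, 4, -7],
 [4, 21, 2],
 [-7, 2, 34]].
Its characteristic polynomial (trace, sum of principal 2x2 minors, determinant of M give the coefficients) is
  p(λ) = det(λ I - M) = λ^3 - 76λ^2 + 1800λ - 13225.
No integer candidate from the rational root theorem (±divisors of 13225) is a root, so the roots are irrational. The cubic discriminant is Δ = 7332725 > 0, so there are three distinct real roots. p(14) = -177 and p(15) = 50 have opposite signs, so a root lies in (14, 15); Newton's method refines it to λ ≈ 14.7533. p(24) = 23 and p(25) = -100 have opposite signs, so a root lies in (24, 25); Newton's method refines it to λ ≈ 24.1905. p(37) = -16 and p(38) = 303 have opposite signs, so a root lies in (37, 38); Newton's method refines it to λ ≈ 37.0561. Check (Vieta): the three roots sum to 76, matching tr M = 76.
So the eigenvalues of A^T A are ≈ 14.7533, 24.1905, 37.0561 (all ≥ 0, as they must be for A^T A). The largest is λ_max ≈ 37.0561, hence ||A||_2 = sqrt(λ_max) ≈ 6.0874.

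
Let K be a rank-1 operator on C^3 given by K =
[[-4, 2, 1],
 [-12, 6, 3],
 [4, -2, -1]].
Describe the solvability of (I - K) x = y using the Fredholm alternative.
(I - K) is singular (det(I - K) = 0, i.e. 1 ∈ sigma(K)). (I - K) x = y is solvable iff y ⊥ ker((I - K)^*) = span{(-4, 2, 1)}, i.e. iff -4y_1 + 2y_2 + y_3 = 0. When solvable, the solutions are x = y + c·(1, 3, -1), c arbitrary (ker(I - K) = span{(1, 3, -1)}, dimension 1).

K has rank 1, so it is an outer product K = u v^T: every row of K is a multiple of one row vector. Reading off the entries, u = (1, 3, -1) and v = (-4, 2, 1) (row i of K equals u_i·v^T). A rank-one matrix u v^T satisfies K u = u (v·u) and kills the (2)-dimensional subspace v^⊥, so its characteristic polynomial is lambda^2 (lambda - v·u) with v·u = tr K = 1. Hence the eigenvalues of I - K are 1 (multiplicity 2) and 1 - (1) = 0, so det(I - K) = 0. (Direct check: I - K =
[[5, -2, -1],
 [12, -5, -3],
 [-4, 2, 2]]
has determinant 0.) So 1 is an eigenvalue of K and (I - K) is not invertible. The finite-dimensional Fredholm alternative says: either (I - K) is invertible, or ker(I - K) ≠ {0} and then range(I - K) = ker((I - K)^*)^⊥, with dim ker(I - K) = dim ker((I - K)^*). We are in the second case, so we need both kernels. Kernel of I - K: (I - K) u = u - u (v·u) = u - u = 0, so ker(I - K) = span{u} = span{(1, 3, -1)} (it is exactly 1-dimensional because rank(I - K) = 2). Kernel of the adjoint: K is real, so (I - K)^* = I - K^T = I - v u^T, and (I - v u^T) v = v - v (u·v) = 0; hence ker((I - K)^*) = span{v} = span{(-4, 2, 1)}. Therefore (I - K) x = y is solvable iff <y, v> = 0, i.e. iff -4y_1 + 2y_2 + y_3 = 0. When this holds, K y = u (v·y) = 0, so (I - K) y = y and x = y is a particular solution; the full solution set is the line x = y + c·u = y + c·(1, 3, -1), c ∈ C.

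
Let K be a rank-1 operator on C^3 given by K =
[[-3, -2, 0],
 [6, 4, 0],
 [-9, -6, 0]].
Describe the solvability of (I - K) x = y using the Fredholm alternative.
(I - K) is singular (det(I - K) = 0, i.e. 1 ∈ sigma(K)). (I - K) x = y is solvable iff y ⊥ ker((I - K)^*) = span{(-3, -2, 0)}, i.e. iff -3y_1 - 2y_2 = 0. When solvable, the solutions are x = y + c·(1, -2, 3), c arbitrary (ker(I - K) = span{(1, -2, 3)}, dimension 1).

K has rank 1, so it is an outer product K = u v^T: every row of K is a multiple of one row vector. Reading off the entries, u = (1, -2, 3) and v = (-3, -2, 0) (row i of K equals u_i·v^T). A rank-one matrix u v^T satisfies K u = u (v·u) and kills the (2)-dimensional subspace v^⊥, so its characteristic polynomial is lambda^2 (lambda - v·u) with v·u = tr K = 1. Hence the eigenvalues of I - K are 1 (multiplicity 2) and 1 - (1) = 0, so det(I - K) = 0. (Direct check: I - K =
[[4, 2, 0],
 [-6, -3, 0],
 [9, 6, 1]]
has determinant 0.) So 1 is an eigenvalue of K and (I - K) is not invertible. The finite-dimensional Fredholm alternative says: either (I - K) is invertible, or ker(I - K) ≠ {0} and then range(I - K) = ker((I - K)^*)^⊥, with dim ker(I - K) = dim ker((I - K)^*). We are in the second case, so we need both kernels. Kernel of I - K: (I - K) u = u - u (v·u) = u - u = 0, so ker(I - K) = span{u} = span{(1, -2, 3)} (it is exactly 1-dimensional because rank(I - K) = 2). Kernel of the adjoint: K is real, so (I - K)^* = I - K^T = I - v u^T, and (I - v u^T) v = v - v (u·v) = 0; hence ker((I - K)^*) = span{v} = span{(-3, -2, 0)}. Therefore (I - K) x = y is solvable iff <y, v> = 0, i.e. iff -3y_1 - 2y_2 = 0. When this holds, K y = u (v·y) = 0, so (I - K) y = y and x = y is a particular solution; the full solution set is the line x = y + c·u = y + c·(1, -2, 3), c ∈ C.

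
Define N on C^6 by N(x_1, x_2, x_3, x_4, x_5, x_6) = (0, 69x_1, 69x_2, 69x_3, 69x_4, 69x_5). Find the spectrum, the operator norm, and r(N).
sigma(N) = {0}; ||N|| = 69; r(N) = 0. (N is nilpotent with N^6 = 0.)

On C^6, N is a strictly lower-triangular matrix with 69 on the subdiagonal and zeros elsewhere, so its characteristic polynomial is lambda^6 and every eigenvalue is 0: sigma(N) = {0}. For the operator norm, N e_i = 69e_{i+1} for i = 1, ..., 5 and N e_6 = 0, so the singular values of N are 69 (with multiplicity 5) and 0; hence ||N|| = 69. The spectral radius r(N) = max|lambda| = 0. Note ||N|| > r(N) — characteristic of non-normal nilpotent operators. Indeed N^6 = 0.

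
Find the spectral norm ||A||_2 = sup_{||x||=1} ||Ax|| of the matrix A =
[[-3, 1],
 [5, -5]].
||A||_2 = sqrt((60 + sqrt(3200))/2) ≈ 7.6344 (= sqrt(largest eigenvalue of A^T A))

||A||_2 = sigma_max(A) = sqrt(lambda_max(A^T A)). Form the symmetric matrix M = A^T A =
[[34, -28],
 [-28, 26]].
Its characteristic polynomial (trace, determinant of M give the coefficients) is
  p(λ) = det(λ I - M) = λ^2 - 60λ + 100.
For λ^2 - 60λ + 100 the discriminant is 3200. It is nonnegative but not a perfect square, so the roots are real and irrational: λ = (60 ± sqrt(3200))/2 ≈ 58.2843, 1.7157.
So the eigenvalues of A^T A are ≈ 1.7157, 58.2843 (all ≥ 0, as they must be for A^T A). The largest is λ_max = (60 + sqrt(3200))/2 ≈ 58.2843, hence ||A||_2 = sqrt(λ_max) = sqrt((60 + sqrt(3200))/2) ≈ 7.6344.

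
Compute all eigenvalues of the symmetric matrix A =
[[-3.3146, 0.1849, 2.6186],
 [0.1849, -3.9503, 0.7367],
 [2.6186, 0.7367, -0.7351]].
sigma(A) ≈ {-5, -4, 1}

A is real symmetric, so its spectrum consists of real eigenvalues. Expanding the characteristic polynomial of the displayed matrix gives
  det(λ I - A) = p(λ) = λ^3 + (8)λ^2 + (11)λ + (-20).
Solving p(λ) = 0 yields eigenvalues ≈ -5, -4, 1. (A is shown rounded to 4 decimals, so these recover the underlying integer eigenvalues to within that precision.)
Verification: the trace of A = -8 equals the sum of eigenvalues -8, and det(A) ≈ 19.9998 matches the eigenvalue product 20.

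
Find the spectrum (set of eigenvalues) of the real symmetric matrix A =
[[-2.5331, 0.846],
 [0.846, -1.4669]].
sigma(A) ≈ {-3, -1}

A is real symmetric, so its spectrum consists of real eigenvalues. Expanding the characteristic polynomial of the displayed matrix gives
  det(λ I - A) = p(λ) = λ^2 + (4)λ + (3).
Solving p(λ) = 0 yields eigenvalues ≈ -3, -1. (A is shown rounded to 4 decimals, so these recover the underlying integer eigenvalues to within that precision.)
Verification: the trace of A = -4 equals the sum of eigenvalues -4, and det(A) ≈ 3.0001 matches the eigenvalue product 3.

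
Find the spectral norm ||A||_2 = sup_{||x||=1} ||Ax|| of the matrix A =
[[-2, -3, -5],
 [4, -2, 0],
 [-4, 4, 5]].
||A||_2 ≈ 9.1424 (= sqrt(largest eigenvalue of A^T A))

||A||_2 = sigma_max(A) = sqrt(lambda_max(A^T A)). Form the symmetric matrix M = A^T A =
[[36, -18, -10],
 [-18, 29, 35],
 [-10, 35, 50]].
Its characteristic polynomial (trace, sum of principal 2x2 minors, determinant of M give the coefficients) is
  p(λ) = det(λ I - M) = λ^3 - 115λ^2 + 2645λ - 1600.
No integer candidate from the rational root theorem (±divisors of 1600) is a root, so the roots are irrational. The cubic discriminant is Δ = 17462006125 > 0, so there are three distinct real roots. p(0) = -1600 and p(1) = 931 have opposite signs, so a root lies in (0, 1); Newton's method refines it to λ ≈ 0.6216. p(30) = 1250 and p(31) = -329 have opposite signs, so a root lies in (30, 31); Newton's method refines it to λ ≈ 30.794. p(83) = -2513 and p(84) = 1844 have opposite signs, so a root lies in (83, 84); Newton's method refines it to λ ≈ 83.5843. Check (Vieta): the three roots sum to 115, matching tr M = 115.
So the eigenvalues of A^T A are ≈ 0.6216, 30.794, 83.5843 (all ≥ 0, as they must be for A^T A). The largest is λ_max ≈ 83.5843, hence ||A||_2 = sqrt(λ_max) ≈ 9.1424.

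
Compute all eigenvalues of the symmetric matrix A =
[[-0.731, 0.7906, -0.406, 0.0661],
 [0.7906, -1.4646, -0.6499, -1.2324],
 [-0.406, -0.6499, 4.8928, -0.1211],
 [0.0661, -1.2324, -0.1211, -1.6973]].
sigma(A) ≈ {-3, -1, 0, 5}

A is real symmetric, so its spectrum consists of real eigenvalues. Expanding the characteristic polynomial of the displayed matrix gives
  det(λ I - A) = p(λ) = λ^4 + (-1)λ^3 + (-17)λ^2 + (-15.0013)λ + (0).
Solving p(λ) = 0 yields eigenvalues ≈ -3, -1, 0, 5. (A is shown rounded to 4 decimals, so these recover the underlying integer eigenvalues to within that precision.)
Verification: the trace of A = 1 equals the sum of eigenvalues 1, and det(A) ≈ -0.0004 matches the eigenvalue product 0.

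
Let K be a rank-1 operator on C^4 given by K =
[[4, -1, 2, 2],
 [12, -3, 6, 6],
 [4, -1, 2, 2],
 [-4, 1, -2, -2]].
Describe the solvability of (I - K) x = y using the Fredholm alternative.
(I - K) is singular (det(I - K) = 0, i.e. 1 ∈ sigma(K)). (I - K) x = y is solvable iff y ⊥ ker((I - K)^*) = span{(4, -1, 2, 2)}, i.e. iff 4y_1 - y_2 + 2y_3 + 2y_4 = 0. When solvable, the solutions are x = y + c·(1, 3, 1, -1), c arbitrary (ker(I - K) = span{(1, 3, 1, -1)}, dimension 1).

K has rank 1, so it is an outer product K = u v^T: every row of K is a multiple of one row vector. Reading off the entries, u = (1, 3, 1, -1) and v = (4, -1, 2, 2) (row i of K equals u_i·v^T). A rank-one matrix u v^T satisfies K u = u (v·u) and kills the (3)-dimensional subspace v^⊥, so its characteristic polynomial is lambda^3 (lambda - v·u) with v·u = tr K = 1. Hence the eigenvalues of I - K are 1 (multiplicity 3) and 1 - (1) = 0, so det(I - K) = 0. (Direct check: I - K =
[[-3, 1, -2, -2],
 [-12, 4, -6, -6],
 [-4, 1, -1, -2],
 [4, -1, 2, 3]]
has determinant 0.) So 1 is an eigenvalue of K and (I - K) is not invertible. The finite-dimensional Fredholm alternative says: either (I - K) is invertible, or ker(I - K) ≠ {0} and then range(I - K) = ker((I - K)^*)^⊥, with dim ker(I - K) = dim ker((I - K)^*). We are in the second case, so we need both kernels. Kernel of I - K: (I - K) u = u - u (v·u) = u - u = 0, so ker(I - K) = span{u} = span{(1, 3, 1, -1)} (it is exactly 1-dimensional because rank(I - K) = 3). Kernel of the adjoint: K is real, so (I - K)^* = I - K^T = I - v u^T, and (I - v u^T) v = v - v (u·v) = 0; hence ker((I - K)^*) = span{v} = span{(4, -1, 2, 2)}. Therefore (I - K) x = y is solvable iff <y, v> = 0, i.e. iff 4y_1 - y_2 + 2y_3 + 2y_4 = 0. When this holds, K y = u (v·y) = 0, so (I - K) y = y and x = y is a particular solution; the full solution set is the line x = y + c·u = y + c·(1, 3, 1, -1), c ∈ C.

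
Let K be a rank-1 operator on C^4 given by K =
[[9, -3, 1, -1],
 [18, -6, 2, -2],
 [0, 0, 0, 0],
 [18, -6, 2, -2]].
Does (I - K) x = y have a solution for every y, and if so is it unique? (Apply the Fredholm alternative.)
(I - K) is singular (det(I - K) = 0, i.e. 1 ∈ sigma(K)). (I - K) x = y is solvable iff y ⊥ ker((I - K)^*) = span{(9, -3, 1, -1)}, i.e. iff 9y_1 - 3y_2 + y_3 - y_4 = 0. When solvable, the solutions are x = y + c·(1, 2, 0, 2), c arbitrary (ker(I - K) = span{(1, 2, 0, 2)}, dimension 1).

K has rank 1, so it is an outer product K = u v^T: every row of K is a multiple of one row vector. Reading off the entries, u = (1, 2, 0, 2) and v = (9, -3, 1, -1) (row i of K equals u_i·v^T). A rank-one matrix u v^T satisfies K u = u (v·u) and kills the (3)-dimensional subspace v^⊥, so its characteristic polynomial is lambda^3 (lambda - v·u) with v·u = tr K = 1. Hence the eigenvalues of I - K are 1 (multiplicity 3) and 1 - (1) = 0, so det(I - K) = 0. (Direct check: I - K =
[[-8, 3, -1, 1],
 [-18, 7, -2, 2],
 [0, 0, 1, 0],
 [-18, 6, -2, 3]]
has determinant 0.) So 1 is an eigenvalue of K and (I - K) is not invertible. The finite-dimensional Fredholm alternative says: either (I - K) is invertible, or ker(I - K) ≠ {0} and then range(I - K) = ker((I - K)^*)^⊥, with dim ker(I - K) = dim ker((I - K)^*). We are in the second case, so we need both kernels. Kernel of I - K: (I - K) u = u - u (v·u) = u - u = 0, so ker(I - K) = span{u} = span{(1, 2, 0, 2)} (it is exactly 1-dimensional because rank(I - K) = 3). Kernel of the adjoint: K is real, so (I - K)^* = I - K^T = I - v u^T, and (I - v u^T) v = v - v (u·v) = 0; hence ker((I - K)^*) = span{v} = span{(9, -3, 1, -1)}. Therefore (I - K) x = y is solvable iff <y, v> = 0, i.e. iff 9y_1 - 3y_2 + y_3 - y_4 = 0. When this holds, K y = u (v·y) = 0, so (I - K) y = y and x = y is a particular solution; the full solution set is the line x = y + c·u = y + c·(1, 2, 0, 2), c ∈ C.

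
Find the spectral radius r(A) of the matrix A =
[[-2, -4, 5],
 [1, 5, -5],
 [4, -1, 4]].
r(A) ≈ 8.6723

The eigenvalues of A are the roots of its characteristic polynomial. With M = A (coefficients from the trace, the sum of principal 2x2 minors, and det A):
  p(λ) = det(λ I - M) = λ^3 - 7λ^2 - 19λ + 39.
No integer candidate from the rational root theorem (±divisors of 39) is a root, so the roots are irrational. The cubic discriminant is Δ = 150932 > 0, so there are three distinct real roots. p(-4) = -61 and p(-3) = 6 have opposite signs, so a root lies in (-4, -3); Newton's method refines it to λ ≈ -3.1157. p(1) = 14 and p(2) = -19 have opposite signs, so a root lies in (1, 2); Newton's method refines it to λ ≈ 1.4434. p(8) = -49 and p(9) = 30 have opposite signs, so a root lies in (8, 9); Newton's method refines it to λ ≈ 8.6723. Check (Vieta): the three roots sum to 7, matching tr M = 7.
Thus the eigenvalues (to 4 decimals) are -3.1157 (modulus 3.1157); 1.4434 (modulus 1.4434); 8.6723 (modulus 8.6723). The spectral radius is the largest modulus: r(A) ≈ 8.6723. (Cross-check: r(A) ≤ ||A||_2 ≈ 10.2334; equality holds whenever A is normal, though it can also hold for some non-normal A.)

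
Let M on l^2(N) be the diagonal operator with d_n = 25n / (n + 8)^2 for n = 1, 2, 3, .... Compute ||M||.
||M|| = 25/32 (attained at n = 8)

For M diagonal, ||M|| = sup_n |d_n|. Treat f(x) = 25x / (x + 8)^2 for real x > 0. By the quotient rule, f'(x) = 25(8 - x)/(x + 8)^3, which is positive for x < 8 and negative for x > 8. So f has a unique maximum at x = 8, and since 8 is a positive integer, the supremum over n ≥ 1 is attained at n = 8: d_8 = 25·8/(8 + 8)^2 = 25·8/256 = 25/32. Hence ||M|| = 25/32.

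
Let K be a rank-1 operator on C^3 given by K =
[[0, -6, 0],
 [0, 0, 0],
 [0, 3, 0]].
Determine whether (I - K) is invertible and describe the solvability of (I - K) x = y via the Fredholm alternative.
(I - K) is invertible (det(I - K) = 1 ≠ 0), so for every y in C^3 the equation (I - K) x = y has a unique solution.

K has rank 1, so it is an outer product K = u v^T: every row of K is a multiple of one row vector. Reading off the entries, u = (2, 0, -1) and v = (0, -3, 0) (row i of K equals u_i·v^T). A rank-one matrix u v^T satisfies K u = u (v·u) and kills the (2)-dimensional subspace v^⊥, so its characteristic polynomial is lambda^2 (lambda - v·u) with v·u = tr K = 0. Hence the eigenvalues of I - K are 1 (multiplicity 2) and 1 - (0) = 1, so det(I - K) = 1. (Direct check: I - K =
[[1, 6, 0],
 [0, 1, 0],
 [0, -3, 1]]
has determinant 1.) The finite-dimensional Fredholm alternative says: either (I - K) is invertible, or ker(I - K) ≠ {0} and then range(I - K) = ker((I - K)^*)^⊥, with dim ker(I - K) = dim ker((I - K)^*). Since det(I - K) ≠ 0, 1 is not an eigenvalue of K and ker(I - K) = {0}, so we are in the first case: for every y there is a unique x = (I - K)^(-1) y. Explicitly, by the Sherman–Morrison formula, (I - u v^T)^(-1) = I + u v^T/(1 - v·u), i.e. (I - K)^(-1) = I + K.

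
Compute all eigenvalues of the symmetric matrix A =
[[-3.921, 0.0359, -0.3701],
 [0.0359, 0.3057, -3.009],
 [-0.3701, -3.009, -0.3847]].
sigma(A) ≈ {-4, -3, 3}

A is real symmetric, so its spectrum consists of real eigenvalues. Expanding the characteristic polynomial of the displayed matrix gives
  det(λ I - A) = p(λ) = λ^3 + (4)λ^2 + (-9)λ + (-36).
Solving p(λ) = 0 yields eigenvalues ≈ -4, -3, 3. (A is shown rounded to 4 decimals, so these recover the underlying integer eigenvalues to within that precision.)
Verification: the trace of A = -4 equals the sum of eigenvalues -4, and det(A) ≈ 36.0008 matches the eigenvalue product 36.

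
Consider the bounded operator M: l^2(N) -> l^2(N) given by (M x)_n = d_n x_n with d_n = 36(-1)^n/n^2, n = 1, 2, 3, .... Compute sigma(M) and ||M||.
sigma(M) = {36(-1)^n/n^2 : n ≥ 1} ∪ {0}; ||M|| = 36

A bounded diagonal operator on l^2 with diagonal entries d_n has spectrum equal to the closure of {d_n : n ≥ 1}: every d_n is an eigenvalue (with eigenvector e_n), so {d_n} ⊂ sigma(M); the spectrum is closed, so its closure is too; and for lambda not in the closure, (M - lambda I) has bounded inverse (the diagonal entries 1/(d_n - lambda) are bounded). For our sequence d_n = 36(-1)^n/n^2, n = 1, 2, 3, ...:
  - {d_n} = {36(-1)^n/n^2 : n ≥ 1}; the only limit point is 0
  - closure = {36(-1)^n/n^2 : n ≥ 1} ∪ {0}
For the norm: a diagonal operator has ||M|| = sup_n |d_n|. Here |d_n| = 36/n^2 is decreasing, so sup_n |d_n| = |d_1| = 36. So ||M|| = 36.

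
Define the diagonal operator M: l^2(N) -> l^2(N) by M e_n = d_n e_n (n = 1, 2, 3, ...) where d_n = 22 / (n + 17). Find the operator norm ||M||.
||M|| = 11/9 (attained at n = 1)

For M diagonal, ||M|| = sup_n |d_n| = sup_n 22/(n + 17). This is positive and strictly decreasing in n, so the supremum is attained at n = 1: d_1 = 22/(1 + 17) = 11/9. Hence ||M|| = 11/9.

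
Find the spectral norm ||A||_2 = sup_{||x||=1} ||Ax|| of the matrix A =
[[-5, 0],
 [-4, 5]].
||A||_2 = sqrt((66 + sqrt(1856))/2) ≈ 7.3852 (= sqrt(largest eigenvalue of A^T A))

||A||_2 = sigma_max(A) = sqrt(lambda_max(A^T A)). Form the symmetric matrix M = A^T A =
[[41, -20],
 [-20, 25]].
Its characteristic polynomial (trace, determinant of M give the coefficients) is
  p(λ) = det(λ I - M) = λ^2 - 66λ + 625.
For λ^2 - 66λ + 625 the discriminant is 1856. It is nonnegative but not a perfect square, so the roots are real and irrational: λ = (66 ± sqrt(1856))/2 ≈ 54.5407, 11.4593.
So the eigenvalues of A^T A are ≈ 11.4593, 54.5407 (all ≥ 0, as they must be for A^T A). The largest is λ_max = (66 + sqrt(1856))/2 ≈ 54.5407, hence ||A||_2 = sqrt(λ_max) = sqrt((66 + sqrt(1856))/2) ≈ 7.3852.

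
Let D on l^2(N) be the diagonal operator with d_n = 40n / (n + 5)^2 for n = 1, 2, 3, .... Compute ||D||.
||D|| = 2 (attained at n = 5)

For D diagonal, ||D|| = sup_n |d_n|. Treat f(x) = 40x / (x + 5)^2 for real x > 0. By the quotient rule, f'(x) = 40(5 - x)/(x + 5)^3, which is positive for x < 5 and negative for x > 5. So f has a unique maximum at x = 5, and since 5 is a positive integer, the supremum over n ≥ 1 is attained at n = 5: d_5 = 40·5/(5 + 5)^2 = 40·5/100 = 2. Hence ||D|| = 2.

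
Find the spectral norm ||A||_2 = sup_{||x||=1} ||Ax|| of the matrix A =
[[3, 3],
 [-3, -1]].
||A||_2 = sqrt((28 + sqrt(640))/2) ≈ 5.1623 (= sqrt(largest eigenvalue of A^T A))

||A||_2 = sigma_max(A) = sqrt(lambda_max(A^T A)). Form the symmetric matrix M = A^T A =
[[18, 12],
 [12, 10]].
Its characteristic polynomial (trace, determinant of M give the coefficients) is
  p(λ) = det(λ I - M) = λ^2 - 28λ + 36.
For λ^2 - 28λ + 36 the discriminant is 640. It is nonnegative but not a perfect square, so the roots are real and irrational: λ = (28 ± sqrt(640))/2 ≈ 26.6491, 1.3509.
So the eigenvalues of A^T A are ≈ 1.3509, 26.6491 (all ≥ 0, as they must be for A^T A). The largest is λ_max = (28 + sqrt(640))/2 ≈ 26.6491, hence ||A||_2 = sqrt(λ_max) = sqrt((28 + sqrt(640))/2) ≈ 5.1623.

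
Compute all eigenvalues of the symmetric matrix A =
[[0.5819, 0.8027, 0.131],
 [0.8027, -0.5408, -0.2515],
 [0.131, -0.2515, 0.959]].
sigma(A) ≈ {-1, 1} (1 with multiplicity 2)

A is real symmetric, so its spectrum consists of real eigenvalues. Expanding the characteristic polynomial of the displayed matrix gives
  det(λ I - A) = p(λ) = λ^3 + (-1)λ^2 + (-1)λ + (1).
Solving p(λ) = 0 yields eigenvalues ≈ -1, 1, 1. (A is shown rounded to 4 decimals, so these recover the underlying integer eigenvalues to within that precision.)
Verification: the trace of A = 1 equals the sum of eigenvalues 1, and det(A) ≈ -1.0001 matches the eigenvalue product -1.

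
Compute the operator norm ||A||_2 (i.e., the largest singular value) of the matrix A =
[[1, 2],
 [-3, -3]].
||A||_2 = sqrt((23 + sqrt(493))/2) ≈ 4.7541 (= sqrt(largest eigenvalue of A^T A))

||A||_2 = sigma_max(A) = sqrt(lambda_max(A^T A)). Form the symmetric matrix M = A^T A =
[[10, 11],
 [11, 13]].
Its characteristic polynomial (trace, determinant of M give the coefficients) is
  p(λ) = det(λ I - M) = λ^2 - 23λ + 9.
For λ^2 - 23λ + 9 the discriminant is 493. It is nonnegative but not a perfect square, so the roots are real and irrational: λ = (23 ± sqrt(493))/2 ≈ 22.6018, 0.3982.
So the eigenvalues of A^T A are ≈ 0.3982, 22.6018 (all ≥ 0, as they must be for A^T A). The largest is λ_max = (23 + sqrt(493))/2 ≈ 22.6018, hence ||A||_2 = sqrt(λ_max) = sqrt((23 + sqrt(493))/2) ≈ 4.7541.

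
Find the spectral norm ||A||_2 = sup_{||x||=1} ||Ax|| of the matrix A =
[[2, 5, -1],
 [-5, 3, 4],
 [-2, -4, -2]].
||A||_2 ≈ 7.5782 (= sqrt(largest eigenvalue of A^T A))

||A||_2 = sigma_max(A) = sqrt(lambda_max(A^T A)). Form the symmetric matrix M = A^T A =
[[33, 3, -18],
 [3, 50, 15],
 [-18, 15, 21]].
Its characteristic polynomial (trace, sum of principal 2x2 minors, determinant of M give the coefficients) is
  p(λ) = det(λ I - M) = λ^3 - 104λ^2 + 2835λ - 9216.
No integer candidate from the rational root theorem (±divisors of 9216) is a root, so the roots are irrational. The cubic discriminant is Δ = 938689812 > 0, so there are three distinct real roots. p(3) = -1620 and p(4) = 524 have opposite signs, so a root lies in (3, 4); Newton's method refines it to λ ≈ 3.7474. p(42) = 486 and p(43) = -100 have opposite signs, so a root lies in (42, 43); Newton's method refines it to λ ≈ 42.8234. p(57) = -324 and p(58) = 470 have opposite signs, so a root lies in (57, 58); Newton's method refines it to λ ≈ 57.4292. Check (Vieta): the three roots sum to 104, matching tr M = 104.
So the eigenvalues of A^T A are ≈ 3.7474, 42.8234, 57.4292 (all ≥ 0, as they must be for A^T A). The largest is λ_max ≈ 57.4292, hence ||A||_2 = sqrt(λ_max) ≈ 7.5782.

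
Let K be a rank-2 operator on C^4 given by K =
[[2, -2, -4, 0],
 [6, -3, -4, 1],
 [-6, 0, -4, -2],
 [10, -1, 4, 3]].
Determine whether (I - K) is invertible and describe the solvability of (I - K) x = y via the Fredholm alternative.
(I - K) is invertible (det(I - K) = -17 ≠ 0), so for every y in C^4 the equation (I - K) x = y has a unique solution.

K has rank 2 and factors as K = U V^T = u1 v1^T + u2 v2^T with u1 = (-2, -3, 0, -1), v1 = (-1, 1, 2, 0), u2 = (0, -1, 2, -3), v2 = (-3, 0, -2, -1) (multiplying out reproduces the displayed K). The nonzero eigenvalues of U V^T coincide with those of the 2 x 2 matrix G = V^T U = [[v1·u1, v1·u2], [v2·u1, v2·u2]] = [[-1, 3], [7, -1]], and by the Sylvester determinant identity det(I_4 - U V^T) = det(I_2 - V^T U) = det([[2, -3], [-7, 2]]) = (2)(2) - (-3)(-7) = -17. (Direct check: I - K =
[[-1, 2, 4, 0],
 [-6, 4, 4, -1],
 [6, 0, 5, 2],
 [-10, 1, -4, -2]]
has determinant -17.) The finite-dimensional Fredholm alternative says: either (I - K) is invertible, or ker(I - K) ≠ {0} and then range(I - K) = ker((I - K)^*)^⊥, with dim ker(I - K) = dim ker((I - K)^*). Since det(I - K) ≠ 0, 1 is not an eigenvalue of K and ker(I - K) = {0}, so we are in the first case: for every y there is a unique x = (I - K)^(-1) y. (Explicitly, by the Woodbury identity, (I - U V^T)^(-1) = I + U (I_2 - G)^(-1) V^T.)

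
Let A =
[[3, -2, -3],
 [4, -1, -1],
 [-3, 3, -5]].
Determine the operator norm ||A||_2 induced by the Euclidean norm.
||A||_2 ≈ 6.9435 (= sqrt(largest eigenvalue of A^T A))

||A||_2 = sigma_max(A) = sqrt(lambda_max(A^T A)). Form the symmetric matrix M = A^T A =
[[34, -19, 2],
 [-19, 14, -8],
 [2, -8, 35]].
Its characteristic polynomial (trace, sum of principal 2x2 minors, determinant of M give the coefficients) is
  p(λ) = det(λ I - M) = λ^3 - 83λ^2 + 1727λ - 2401.
No integer candidate from the rational root theorem (±divisors of 2401) is a root, so the roots are irrational. The cubic discriminant is Δ = 491151312 > 0, so there are three distinct real roots. p(1) = -756 and p(2) = 729 have opposite signs, so a root lies in (1, 2); Newton's method refines it to λ ≈ 1.4959. p(33) = 140 and p(34) = -327 have opposite signs, so a root lies in (33, 34); Newton's method refines it to λ ≈ 33.2921. p(48) = -145 and p(49) = 588 have opposite signs, so a root lies in (48, 49); Newton's method refines it to λ ≈ 48.212. Check (Vieta): the three roots sum to 83, matching tr M = 83.
So the eigenvalues of A^T A are ≈ 1.4959, 33.2921, 48.212 (all ≥ 0, as they must be for A^T A). The largest is λ_max ≈ 48.212, hence ||A||_2 = sqrt(λ_max) ≈ 6.9435.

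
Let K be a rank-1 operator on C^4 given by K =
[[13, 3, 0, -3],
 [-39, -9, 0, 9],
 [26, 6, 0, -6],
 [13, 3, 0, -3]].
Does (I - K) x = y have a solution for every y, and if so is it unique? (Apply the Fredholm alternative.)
(I - K) is singular (det(I - K) = 0, i.e. 1 ∈ sigma(K)). (I - K) x = y is solvable iff y ⊥ ker((I - K)^*) = span{(13, 3, 0, -3)}, i.e. iff 13y_1 + 3y_2 - 3y_4 = 0. When solvable, the solutions are x = y + c·(1, -3, 2, 1), c arbitrary (ker(I - K) = span{(1, -3, 2, 1)}, dimension 1).

K has rank 1, so it is an outer product K = u v^T: every row of K is a multiple of one row vector. Reading off the entries, u = (1, -3, 2, 1) and v = (13, 3, 0, -3) (row i of K equals u_i·v^T). A rank-one matrix u v^T satisfies K u = u (v·u) and kills the (3)-dimensional subspace v^⊥, so its characteristic polynomial is lambda^3 (lambda - v·u) with v·u = tr K = 1. Hence the eigenvalues of I - K are 1 (multiplicity 3) and 1 - (1) = 0, so det(I - K) = 0. (Direct check: I - K =
[[-12, -3, 0, 3],
 [39, 10, 0, -9],
 [-26, -6, 1, 6],
 [-13, -3, 0, 4]]
has determinant 0.) So 1 is an eigenvalue of K and (I - K) is not invertible. The finite-dimensional Fredholm alternative says: either (I - K) is invertible, or ker(I - K) ≠ {0} and then range(I - K) = ker((I - K)^*)^⊥, with dim ker(I - K) = dim ker((I - K)^*). We are in the second case, so we need both kernels. Kernel of I - K: (I - K) u = u - u (v·u) = u - u = 0, so ker(I - K) = span{u} = span{(1, -3, 2, 1)} (it is exactly 1-dimensional because rank(I - K) = 3). Kernel of the adjoint: K is real, so (I - K)^* = I - K^T = I - v u^T, and (I - v u^T) v = v - v (u·v) = 0; hence ker((I - K)^*) = span{v} = span{(13, 3, 0, -3)}. Therefore (I - K) x = y is solvable iff <y, v> = 0, i.e. iff 13y_1 + 3y_2 - 3y_4 = 0. When this holds, K y = u (v·y) = 0, so (I - K) y = y and x = y is a particular solution; the full solution set is the line x = y + c·u = y + c·(1, -3, 2, 1), c ∈ C.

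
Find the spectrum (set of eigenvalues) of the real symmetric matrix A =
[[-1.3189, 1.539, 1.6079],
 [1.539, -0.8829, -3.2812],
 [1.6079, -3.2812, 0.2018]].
sigma(A) ≈ {-5, 0, 3}

A is real symmetric, so its spectrum consists of real eigenvalues. Expanding the characteristic polynomial of the displayed matrix gives
  det(λ I - A) = p(λ) = λ^3 + (2)λ^2 + (-15)λ + (0).
Solving p(λ) = 0 yields eigenvalues ≈ -5, 0, 3. (A is shown rounded to 4 decimals, so these recover the underlying integer eigenvalues to within that precision.)
Verification: the trace of A = -2 equals the sum of eigenvalues -2, and det(A) ≈ 0.0002 matches the eigenvalue product 0.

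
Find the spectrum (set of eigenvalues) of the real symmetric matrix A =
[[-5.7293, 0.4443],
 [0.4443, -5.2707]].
sigma(A) ≈ {-6, -5}

A is real symmetric, so its spectrum consists of real eigenvalues. Expanding the characteristic polynomial of the displayed matrix gives
  det(λ I - A) = p(λ) = λ^2 + (11)λ + (30).
Solving p(λ) = 0 yields eigenvalues ≈ -6, -5. (A is shown rounded to 4 decimals, so these recover the underlying integer eigenvalues to within that precision.)
Verification: the trace of A = -11 equals the sum of eigenvalues -11, and det(A) ≈ 30.0000 matches the eigenvalue product 30.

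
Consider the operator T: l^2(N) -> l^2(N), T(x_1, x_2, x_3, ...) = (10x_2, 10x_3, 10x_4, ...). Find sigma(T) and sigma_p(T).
sigma(T) = closed disk {z in C : |z| ≤ 10}; sigma_p(T) = open disk {z in C : |z| < 10}

Note T = 10·V where V is the unit left shift (V x)_k = x_{k+1}; so sigma(T) = 10·sigma(V) and ||T|| = 10||V||. ||T x||^2 = 100sum_{k≥2} |x_k|^2 ≤ 100||x||^2, with equality on {x : x_1 = 0}, so ||T|| = 10. For any lambda with |lambda| < 10, set r = lambda/10 (|r| < 1); the vector x = (1, r, r^2, ...) is in l^2 and satisfies T x = 10(r, r^2, ...) = lambda x, so lambda is an eigenvalue. On the boundary |lambda| = 10 the geometric series diverges, so no l^2 eigenvector exists, but these lambda lie in the approximate point spectrum. Hence sigma(T) is the closed disk of radius 10 and sigma_p(T) is the open disk.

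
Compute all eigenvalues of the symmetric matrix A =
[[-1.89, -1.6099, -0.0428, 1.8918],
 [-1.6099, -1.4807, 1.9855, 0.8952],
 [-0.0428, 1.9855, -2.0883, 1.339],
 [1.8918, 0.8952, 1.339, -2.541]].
sigma(A) ≈ {-5, -4, 0, 1}

A is real symmetric, so its spectrum consists of real eigenvalues. Expanding the characteristic polynomial of the displayed matrix gives
  det(λ I - A) = p(λ) = λ^4 + (8)λ^3 + (11)λ^2 + (-20)λ + (0.0013).
Solving p(λ) = 0 yields eigenvalues ≈ -5, -4, 0, 1. (A is shown rounded to 4 decimals, so these recover the underlying integer eigenvalues to within that precision.)
Verification: the trace of A = -8 equals the sum of eigenvalues -8, and det(A) ≈ 0.0013 matches the eigenvalue product 0.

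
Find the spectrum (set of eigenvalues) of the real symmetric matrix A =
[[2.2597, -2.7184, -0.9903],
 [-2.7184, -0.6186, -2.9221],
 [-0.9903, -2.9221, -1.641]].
sigma(A) ≈ {-5, 1, 4}

A is real symmetric, so its spectrum consists of real eigenvalues. Expanding the characteristic polynomial of the displayed matrix gives
  det(λ I - A) = p(λ) = λ^3 + (0)λ^2 + (-21)λ + (20).
Solving p(λ) = 0 yields eigenvalues ≈ -5, 1, 4. (A is shown rounded to 4 decimals, so these recover the underlying integer eigenvalues to within that precision.)
Verification: the trace of A = 0 equals the sum of eigenvalues 0, and det(A) ≈ -20.0006 matches the eigenvalue product -20.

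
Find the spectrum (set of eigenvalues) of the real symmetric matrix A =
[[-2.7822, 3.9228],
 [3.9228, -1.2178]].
sigma(A) ≈ {-6, 2}

A is real symmetric, so its spectrum consists of real eigenvalues. Expanding the characteristic polynomial of the displayed matrix gives
  det(λ I - A) = p(λ) = λ^2 + (4)λ + (-12).
Solving p(λ) = 0 yields eigenvalues ≈ -6, 2. (A is shown rounded to 4 decimals, so these recover the underlying integer eigenvalues to within that precision.)
Verification: the trace of A = -4 equals the sum of eigenvalues -4, and det(A) ≈ -12.0002 matches the eigenvalue product -12.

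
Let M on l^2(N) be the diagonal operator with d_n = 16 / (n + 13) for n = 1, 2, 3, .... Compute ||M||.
||M|| = 8/7 (attained at n = 1)

For M diagonal, ||M|| = sup_n |d_n| = sup_n 16/(n + 13). This is positive and strictly decreasing in n, so the supremum is attained at n = 1: d_1 = 16/(1 + 13) = 8/7. Hence ||M|| = 8/7.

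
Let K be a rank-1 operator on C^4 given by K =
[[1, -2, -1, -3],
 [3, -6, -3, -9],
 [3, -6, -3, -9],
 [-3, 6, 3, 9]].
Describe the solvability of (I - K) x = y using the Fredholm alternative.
(I - K) is singular (det(I - K) = 0, i.e. 1 ∈ sigma(K)). (I - K) x = y is solvable iff y ⊥ ker((I - K)^*) = span{(1, -2, -1, -3)}, i.e. iff y_1 - 2y_2 - y_3 - 3y_4 = 0. When solvable, the solutions are x = y + c·(1, 3, 3, -3), c arbitrary (ker(I - K) = span{(1, 3, 3, -3)}, dimension 1).

K has rank 1, so it is an outer product K = u v^T: every row of K is a multiple of one row vector. Reading off the entries, u = (1, 3, 3, -3) and v = (1, -2, -1, -3) (row i of K equals u_i·v^T). A rank-one matrix u v^T satisfies K u = u (v·u) and kills the (3)-dimensional subspace v^⊥, so its characteristic polynomial is lambda^3 (lambda - v·u) with v·u = tr K = 1. Hence the eigenvalues of I - K are 1 (multiplicity 3) and 1 - (1) = 0, so det(I - K) = 0. (Direct check: I - K =
[[0, 2, 1, 3],
 [-3, 7, 3, 9],
 [-3, 6, 4, 9],
 [3, -6, -3, -8]]
has determinant 0.) So 1 is an eigenvalue of K and (I - K) is not invertible. The finite-dimensional Fredholm alternative says: either (I - K) is invertible, or ker(I - K) ≠ {0} and then range(I - K) = ker((I - K)^*)^⊥, with dim ker(I - K) = dim ker((I - K)^*). We are in the second case, so we need both kernels. Kernel of I - K: (I - K) u = u - u (v·u) = u - u = 0, so ker(I - K) = span{u} = span{(1, 3, 3, -3)} (it is exactly 1-dimensional because rank(I - K) = 3). Kernel of the adjoint: K is real, so (I - K)^* = I - K^T = I - v u^T, and (I - v u^T) v = v - v (u·v) = 0; hence ker((I - K)^*) = span{v} = span{(1, -2, -1, -3)}. Therefore (I - K) x = y is solvable iff <y, v> = 0, i.e. iff y_1 - 2y_2 - y_3 - 3y_4 = 0. When this holds, K y = u (v·y) = 0, so (I - K) y = y and x = y is a particular solution; the full solution set is the line x = y + c·u = y + c·(1, 3, 3, -3), c ∈ C.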